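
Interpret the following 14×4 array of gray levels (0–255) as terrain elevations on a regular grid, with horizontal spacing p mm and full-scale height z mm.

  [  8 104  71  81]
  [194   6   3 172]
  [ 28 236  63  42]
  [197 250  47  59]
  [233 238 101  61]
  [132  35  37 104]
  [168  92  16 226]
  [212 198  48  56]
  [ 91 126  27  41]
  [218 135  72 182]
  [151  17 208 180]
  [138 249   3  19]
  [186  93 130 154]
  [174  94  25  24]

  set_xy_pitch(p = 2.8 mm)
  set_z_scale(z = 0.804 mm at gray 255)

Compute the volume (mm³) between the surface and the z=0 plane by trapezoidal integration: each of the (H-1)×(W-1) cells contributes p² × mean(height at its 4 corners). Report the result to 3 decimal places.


height_mm = gray/255 × 0.804; cell vol = 2.8² × mean(4 corners)
unit = 2.8² × 0.804 / (4×255) = 0.00617976 mm³ per gray-sum
row 0: Σ corner-gray over 3 cells = 823  → 5.0859
row 1: Σ corner-gray over 3 cells = 1052  → 6.5011
row 2: Σ corner-gray over 3 cells = 1518  → 9.3809
row 3: Σ corner-gray over 3 cells = 1822  → 11.2595
row 4: Σ corner-gray over 3 cells = 1352  → 8.3550
row 5: Σ corner-gray over 3 cells = 990  → 6.1180
row 6: Σ corner-gray over 3 cells = 1370  → 8.4663
row 7: Σ corner-gray over 3 cells = 1198  → 7.4034
row 8: Σ corner-gray over 3 cells = 1252  → 7.7371
row 9: Σ corner-gray over 3 cells = 1595  → 9.8567
row 10: Σ corner-gray over 3 cells = 1442  → 8.9112
row 11: Σ corner-gray over 3 cells = 1447  → 8.9421
row 12: Σ corner-gray over 3 cells = 1222  → 7.5517
Σ rows: total corner-gray = 17083  → 105.5689 mm³

105.569


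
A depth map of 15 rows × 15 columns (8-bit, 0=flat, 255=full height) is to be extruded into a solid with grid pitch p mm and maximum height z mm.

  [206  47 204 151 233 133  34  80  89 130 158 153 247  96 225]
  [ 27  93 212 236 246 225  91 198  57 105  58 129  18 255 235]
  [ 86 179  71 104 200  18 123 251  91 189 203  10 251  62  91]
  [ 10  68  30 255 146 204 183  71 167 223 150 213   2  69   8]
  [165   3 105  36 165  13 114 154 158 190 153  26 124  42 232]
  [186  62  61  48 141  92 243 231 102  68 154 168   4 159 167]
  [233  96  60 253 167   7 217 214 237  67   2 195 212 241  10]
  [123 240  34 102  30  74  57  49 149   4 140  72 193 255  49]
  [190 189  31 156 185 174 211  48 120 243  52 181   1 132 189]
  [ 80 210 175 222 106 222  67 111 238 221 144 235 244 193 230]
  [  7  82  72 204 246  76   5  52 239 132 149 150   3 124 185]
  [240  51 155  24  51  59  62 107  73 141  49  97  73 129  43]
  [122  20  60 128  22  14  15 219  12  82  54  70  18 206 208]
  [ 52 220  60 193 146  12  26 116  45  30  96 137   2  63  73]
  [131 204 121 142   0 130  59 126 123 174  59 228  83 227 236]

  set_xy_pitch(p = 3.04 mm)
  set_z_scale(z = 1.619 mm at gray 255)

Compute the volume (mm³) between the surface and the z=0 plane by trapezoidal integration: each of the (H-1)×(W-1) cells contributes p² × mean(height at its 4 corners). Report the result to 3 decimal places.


1405.650

height_mm = gray/255 × 1.619; cell vol = 3.04² × mean(4 corners)
unit = 3.04² × 1.619 / (4×255) = 0.0146688 mm³ per gray-sum
row 0: Σ corner-gray over 14 cells = 8049  → 118.0690
row 1: Σ corner-gray over 14 cells = 7789  → 114.2551
row 2: Σ corner-gray over 14 cells = 7261  → 106.5100
row 3: Σ corner-gray over 14 cells = 6543  → 95.9778
row 4: Σ corner-gray over 14 cells = 6382  → 93.6161
row 5: Σ corner-gray over 14 cells = 7598  → 111.4534
row 6: Σ corner-gray over 14 cells = 7149  → 104.8671
row 7: Σ corner-gray over 14 cells = 6795  → 99.6743
row 8: Σ corner-gray over 14 cells = 8911  → 130.7135
row 9: Σ corner-gray over 14 cells = 8346  → 122.4256
row 10: Σ corner-gray over 14 cells = 5685  → 83.3920
row 11: Σ corner-gray over 14 cells = 4595  → 67.4030
row 12: Σ corner-gray over 14 cells = 4587  → 67.2857
row 13: Σ corner-gray over 14 cells = 6136  → 90.0076
Σ rows: total corner-gray = 95826  → 1405.6500 mm³


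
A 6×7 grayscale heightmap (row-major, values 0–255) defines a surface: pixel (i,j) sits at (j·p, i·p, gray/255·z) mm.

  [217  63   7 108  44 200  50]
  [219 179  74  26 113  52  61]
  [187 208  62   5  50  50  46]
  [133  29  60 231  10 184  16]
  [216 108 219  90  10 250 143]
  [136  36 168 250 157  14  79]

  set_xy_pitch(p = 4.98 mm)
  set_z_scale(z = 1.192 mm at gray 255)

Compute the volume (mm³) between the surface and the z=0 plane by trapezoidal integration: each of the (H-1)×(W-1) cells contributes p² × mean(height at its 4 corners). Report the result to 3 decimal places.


height_mm = gray/255 × 1.192; cell vol = 4.98² × mean(4 corners)
unit = 4.98² × 1.192 / (4×255) = 0.0289824 mm³ per gray-sum
row 0: Σ corner-gray over 6 cells = 2279  → 66.0510
row 1: Σ corner-gray over 6 cells = 2151  → 62.3412
row 2: Σ corner-gray over 6 cells = 2160  → 62.6020
row 3: Σ corner-gray over 6 cells = 2890  → 83.7592
row 4: Σ corner-gray over 6 cells = 3178  → 92.1062
Σ rows: total corner-gray = 12658  → 366.8596 mm³

366.860


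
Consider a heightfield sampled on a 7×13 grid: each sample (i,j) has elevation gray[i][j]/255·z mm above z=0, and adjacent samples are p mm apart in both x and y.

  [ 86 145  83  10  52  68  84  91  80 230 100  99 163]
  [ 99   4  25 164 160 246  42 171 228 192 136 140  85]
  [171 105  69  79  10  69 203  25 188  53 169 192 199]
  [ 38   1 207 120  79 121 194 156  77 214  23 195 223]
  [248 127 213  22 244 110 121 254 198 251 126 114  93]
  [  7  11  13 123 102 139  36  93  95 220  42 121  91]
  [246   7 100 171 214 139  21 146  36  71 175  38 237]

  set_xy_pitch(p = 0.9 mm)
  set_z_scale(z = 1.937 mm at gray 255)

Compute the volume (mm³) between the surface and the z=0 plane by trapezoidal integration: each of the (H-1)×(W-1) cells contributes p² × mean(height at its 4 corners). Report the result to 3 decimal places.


53.665

height_mm = gray/255 × 1.937; cell vol = 0.9² × mean(4 corners)
unit = 0.9² × 1.937 / (4×255) = 0.00153821 mm³ per gray-sum
row 0: Σ corner-gray over 12 cells = 5533  → 8.5109
row 1: Σ corner-gray over 12 cells = 5894  → 9.0662
row 2: Σ corner-gray over 12 cells = 5729  → 8.8124
row 3: Σ corner-gray over 12 cells = 6936  → 10.6690
row 4: Σ corner-gray over 12 cells = 5989  → 9.2123
row 5: Σ corner-gray over 12 cells = 4807  → 7.3942
Σ rows: total corner-gray = 34888  → 53.6649 mm³


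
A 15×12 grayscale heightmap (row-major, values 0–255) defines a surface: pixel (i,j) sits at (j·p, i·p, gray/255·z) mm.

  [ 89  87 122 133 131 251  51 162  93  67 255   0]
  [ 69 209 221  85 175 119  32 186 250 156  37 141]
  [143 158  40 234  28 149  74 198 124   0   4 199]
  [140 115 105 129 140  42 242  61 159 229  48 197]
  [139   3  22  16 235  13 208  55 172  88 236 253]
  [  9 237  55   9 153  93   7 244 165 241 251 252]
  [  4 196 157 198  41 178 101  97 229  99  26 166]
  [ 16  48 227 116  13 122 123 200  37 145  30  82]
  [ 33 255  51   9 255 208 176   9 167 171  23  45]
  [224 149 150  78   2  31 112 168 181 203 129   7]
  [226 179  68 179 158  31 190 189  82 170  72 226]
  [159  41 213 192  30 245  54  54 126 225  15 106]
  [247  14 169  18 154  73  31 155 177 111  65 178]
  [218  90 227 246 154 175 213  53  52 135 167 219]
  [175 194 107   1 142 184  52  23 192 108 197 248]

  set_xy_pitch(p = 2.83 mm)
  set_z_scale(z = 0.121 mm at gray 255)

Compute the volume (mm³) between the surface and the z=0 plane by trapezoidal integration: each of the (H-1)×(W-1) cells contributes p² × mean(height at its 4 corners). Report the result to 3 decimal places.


height_mm = gray/255 × 0.121; cell vol = 2.83² × mean(4 corners)
unit = 2.83² × 0.121 / (4×255) = 0.000950075 mm³ per gray-sum
row 0: Σ corner-gray over 11 cells = 5943  → 5.6463
row 1: Σ corner-gray over 11 cells = 5510  → 5.2349
row 2: Σ corner-gray over 11 cells = 5237  → 4.9755
row 3: Σ corner-gray over 11 cells = 5365  → 5.0972
row 4: Σ corner-gray over 11 cells = 5659  → 5.3765
row 5: Σ corner-gray over 11 cells = 5985  → 5.6862
row 6: Σ corner-gray over 11 cells = 5034  → 4.7827
row 7: Σ corner-gray over 11 cells = 4946  → 4.6991
row 8: Σ corner-gray over 11 cells = 5363  → 5.0953
row 9: Σ corner-gray over 11 cells = 5725  → 5.4392
row 10: Σ corner-gray over 11 cells = 5743  → 5.4563
row 11: Σ corner-gray over 11 cells = 5014  → 4.7637
row 12: Σ corner-gray over 11 cells = 5820  → 5.5294
row 13: Σ corner-gray over 11 cells = 6284  → 5.9703
Σ rows: total corner-gray = 77628  → 73.7525 mm³

73.752


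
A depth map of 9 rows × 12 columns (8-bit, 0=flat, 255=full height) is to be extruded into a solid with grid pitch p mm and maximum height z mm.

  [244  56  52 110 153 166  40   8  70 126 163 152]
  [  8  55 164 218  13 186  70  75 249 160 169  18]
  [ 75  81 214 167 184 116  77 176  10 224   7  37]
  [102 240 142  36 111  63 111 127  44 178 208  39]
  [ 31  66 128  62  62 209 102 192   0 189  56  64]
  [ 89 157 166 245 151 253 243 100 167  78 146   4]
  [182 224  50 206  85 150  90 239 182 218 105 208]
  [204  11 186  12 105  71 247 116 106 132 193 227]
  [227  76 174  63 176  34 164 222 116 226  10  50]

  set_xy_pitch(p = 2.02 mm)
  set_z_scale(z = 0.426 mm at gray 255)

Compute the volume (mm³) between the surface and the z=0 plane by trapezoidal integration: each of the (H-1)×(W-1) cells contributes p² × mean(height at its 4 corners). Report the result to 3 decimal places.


height_mm = gray/255 × 0.426; cell vol = 2.02² × mean(4 corners)
unit = 2.02² × 0.426 / (4×255) = 0.00170417 mm³ per gray-sum
row 0: Σ corner-gray over 11 cells = 5028  → 8.5686
row 1: Σ corner-gray over 11 cells = 5368  → 9.1480
row 2: Σ corner-gray over 11 cells = 5285  → 9.0065
row 3: Σ corner-gray over 11 cells = 4888  → 8.3300
row 4: Σ corner-gray over 11 cells = 5732  → 9.7683
row 5: Σ corner-gray over 11 cells = 6993  → 11.9172
row 6: Σ corner-gray over 11 cells = 6277  → 10.6971
row 7: Σ corner-gray over 11 cells = 5588  → 9.5229
Σ rows: total corner-gray = 45159  → 76.9585 mm³

76.958


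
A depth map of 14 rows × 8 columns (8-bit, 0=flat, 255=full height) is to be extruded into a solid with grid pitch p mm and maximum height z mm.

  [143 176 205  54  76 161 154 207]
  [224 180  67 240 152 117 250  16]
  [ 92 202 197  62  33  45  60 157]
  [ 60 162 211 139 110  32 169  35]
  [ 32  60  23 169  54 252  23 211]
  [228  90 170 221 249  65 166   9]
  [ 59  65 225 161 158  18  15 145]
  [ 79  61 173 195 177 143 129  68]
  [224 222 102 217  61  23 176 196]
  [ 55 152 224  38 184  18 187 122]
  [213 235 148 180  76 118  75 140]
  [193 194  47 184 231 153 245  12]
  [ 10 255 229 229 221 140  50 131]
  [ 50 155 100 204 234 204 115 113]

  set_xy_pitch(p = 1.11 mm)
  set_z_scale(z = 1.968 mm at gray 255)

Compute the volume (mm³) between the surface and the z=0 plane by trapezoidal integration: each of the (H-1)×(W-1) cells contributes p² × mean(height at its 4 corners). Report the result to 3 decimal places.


118.926

height_mm = gray/255 × 1.968; cell vol = 1.11² × mean(4 corners)
unit = 1.11² × 1.968 / (4×255) = 0.00237723 mm³ per gray-sum
row 0: Σ corner-gray over 7 cells = 4254  → 10.1127
row 1: Σ corner-gray over 7 cells = 3699  → 8.7934
row 2: Σ corner-gray over 7 cells = 3188  → 7.5786
row 3: Σ corner-gray over 7 cells = 3146  → 7.4788
row 4: Σ corner-gray over 7 cells = 3564  → 8.4724
row 5: Σ corner-gray over 7 cells = 3647  → 8.6698
row 6: Σ corner-gray over 7 cells = 3391  → 8.0612
row 7: Σ corner-gray over 7 cells = 3925  → 9.3306
row 8: Σ corner-gray over 7 cells = 3805  → 9.0454
row 9: Σ corner-gray over 7 cells = 3800  → 9.0335
row 10: Σ corner-gray over 7 cells = 4330  → 10.2934
row 11: Σ corner-gray over 7 cells = 4702  → 11.1777
row 12: Σ corner-gray over 7 cells = 4576  → 10.8782
Σ rows: total corner-gray = 50027  → 118.9256 mm³


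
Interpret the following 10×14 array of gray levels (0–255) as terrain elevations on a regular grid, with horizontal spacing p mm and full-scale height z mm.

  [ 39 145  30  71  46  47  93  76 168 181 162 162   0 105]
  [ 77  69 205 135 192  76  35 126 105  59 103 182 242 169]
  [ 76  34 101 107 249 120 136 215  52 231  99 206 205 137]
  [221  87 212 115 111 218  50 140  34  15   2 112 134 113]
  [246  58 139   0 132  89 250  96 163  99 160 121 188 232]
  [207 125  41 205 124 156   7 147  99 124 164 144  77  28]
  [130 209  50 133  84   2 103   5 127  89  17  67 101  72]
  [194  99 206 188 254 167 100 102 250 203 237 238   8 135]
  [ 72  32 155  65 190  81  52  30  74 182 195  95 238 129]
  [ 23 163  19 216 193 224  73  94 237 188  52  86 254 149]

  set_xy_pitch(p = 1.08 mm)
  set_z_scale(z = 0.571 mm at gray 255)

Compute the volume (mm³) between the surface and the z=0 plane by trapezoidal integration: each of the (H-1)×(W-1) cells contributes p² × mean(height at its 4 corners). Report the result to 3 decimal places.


height_mm = gray/255 × 0.571; cell vol = 1.08² × mean(4 corners)
unit = 1.08² × 0.571 / (4×255) = 0.000652955 mm³ per gray-sum
row 0: Σ corner-gray over 13 cells = 5810  → 3.7937
row 1: Σ corner-gray over 13 cells = 7027  → 4.5883
row 2: Σ corner-gray over 13 cells = 6517  → 4.2553
row 3: Σ corner-gray over 13 cells = 6262  → 4.0888
row 4: Σ corner-gray over 13 cells = 6529  → 4.2631
row 5: Σ corner-gray over 13 cells = 5237  → 3.4195
row 6: Σ corner-gray over 13 cells = 6609  → 4.3154
row 7: Σ corner-gray over 13 cells = 7412  → 4.8397
row 8: Σ corner-gray over 13 cells = 6749  → 4.4068
Σ rows: total corner-gray = 58152  → 37.9707 mm³

37.971


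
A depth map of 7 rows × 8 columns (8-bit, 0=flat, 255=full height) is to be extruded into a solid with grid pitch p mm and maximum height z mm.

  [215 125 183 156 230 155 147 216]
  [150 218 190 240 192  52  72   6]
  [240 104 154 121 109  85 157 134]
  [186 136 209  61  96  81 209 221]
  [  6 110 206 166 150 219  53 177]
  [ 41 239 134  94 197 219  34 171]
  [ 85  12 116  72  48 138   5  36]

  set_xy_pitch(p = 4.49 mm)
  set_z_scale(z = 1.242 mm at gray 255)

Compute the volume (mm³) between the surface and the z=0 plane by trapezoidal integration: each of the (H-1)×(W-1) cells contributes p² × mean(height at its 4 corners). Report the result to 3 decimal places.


height_mm = gray/255 × 1.242; cell vol = 4.49² × mean(4 corners)
unit = 4.49² × 1.242 / (4×255) = 0.0245479 mm³ per gray-sum
row 0: Σ corner-gray over 7 cells = 4507  → 110.6373
row 1: Σ corner-gray over 7 cells = 3918  → 96.1786
row 2: Σ corner-gray over 7 cells = 3825  → 93.8957
row 3: Σ corner-gray over 7 cells = 3982  → 97.7497
row 4: Σ corner-gray over 7 cells = 4037  → 99.0998
row 5: Σ corner-gray over 7 cells = 2949  → 72.3917
Σ rows: total corner-gray = 23218  → 569.9528 mm³

569.953


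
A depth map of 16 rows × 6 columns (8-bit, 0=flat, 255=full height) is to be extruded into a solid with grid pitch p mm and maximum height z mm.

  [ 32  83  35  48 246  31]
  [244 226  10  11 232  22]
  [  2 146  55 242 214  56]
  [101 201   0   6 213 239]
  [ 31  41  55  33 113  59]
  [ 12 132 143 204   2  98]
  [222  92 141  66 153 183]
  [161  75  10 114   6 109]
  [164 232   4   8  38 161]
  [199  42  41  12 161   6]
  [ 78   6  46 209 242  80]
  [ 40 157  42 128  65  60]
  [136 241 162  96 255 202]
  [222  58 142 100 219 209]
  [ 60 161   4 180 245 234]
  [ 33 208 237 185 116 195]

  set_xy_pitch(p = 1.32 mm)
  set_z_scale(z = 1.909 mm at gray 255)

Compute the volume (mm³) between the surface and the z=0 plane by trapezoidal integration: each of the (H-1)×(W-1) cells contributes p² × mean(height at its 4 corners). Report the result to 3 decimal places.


111.902

height_mm = gray/255 × 1.909; cell vol = 1.32² × mean(4 corners)
unit = 1.32² × 1.909 / (4×255) = 0.00326102 mm³ per gray-sum
row 0: Σ corner-gray over 5 cells = 2111  → 6.8840
row 1: Σ corner-gray over 5 cells = 2596  → 8.4656
row 2: Σ corner-gray over 5 cells = 2552  → 8.3221
row 3: Σ corner-gray over 5 cells = 1754  → 5.7198
row 4: Σ corner-gray over 5 cells = 1646  → 5.3676
row 5: Σ corner-gray over 5 cells = 2381  → 7.7645
row 6: Σ corner-gray over 5 cells = 1989  → 6.4862
row 7: Σ corner-gray over 5 cells = 1569  → 5.1165
row 8: Σ corner-gray over 5 cells = 1606  → 5.2372
row 9: Σ corner-gray over 5 cells = 1881  → 6.1340
row 10: Σ corner-gray over 5 cells = 2048  → 6.6786
row 11: Σ corner-gray over 5 cells = 2730  → 8.9026
row 12: Σ corner-gray over 5 cells = 3315  → 10.8103
row 13: Σ corner-gray over 5 cells = 2943  → 9.5972
row 14: Σ corner-gray over 5 cells = 3194  → 10.4157
Σ rows: total corner-gray = 34315  → 111.9019 mm³


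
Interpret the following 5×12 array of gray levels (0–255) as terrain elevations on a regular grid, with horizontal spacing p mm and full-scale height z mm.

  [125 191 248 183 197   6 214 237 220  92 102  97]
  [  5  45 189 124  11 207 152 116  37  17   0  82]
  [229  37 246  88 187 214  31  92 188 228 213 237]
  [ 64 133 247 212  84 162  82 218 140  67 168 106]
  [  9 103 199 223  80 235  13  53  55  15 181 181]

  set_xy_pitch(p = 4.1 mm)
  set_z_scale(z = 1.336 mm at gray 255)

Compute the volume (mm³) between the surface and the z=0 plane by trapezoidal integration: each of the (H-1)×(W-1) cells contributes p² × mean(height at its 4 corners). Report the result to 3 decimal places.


height_mm = gray/255 × 1.336; cell vol = 4.1² × mean(4 corners)
unit = 4.1² × 1.336 / (4×255) = 0.0220178 mm³ per gray-sum
row 0: Σ corner-gray over 11 cells = 5485  → 120.7677
row 1: Σ corner-gray over 11 cells = 5397  → 118.8301
row 2: Σ corner-gray over 11 cells = 6710  → 147.7395
row 3: Σ corner-gray over 11 cells = 5700  → 125.5015
Σ rows: total corner-gray = 23292  → 512.8387 mm³

512.839


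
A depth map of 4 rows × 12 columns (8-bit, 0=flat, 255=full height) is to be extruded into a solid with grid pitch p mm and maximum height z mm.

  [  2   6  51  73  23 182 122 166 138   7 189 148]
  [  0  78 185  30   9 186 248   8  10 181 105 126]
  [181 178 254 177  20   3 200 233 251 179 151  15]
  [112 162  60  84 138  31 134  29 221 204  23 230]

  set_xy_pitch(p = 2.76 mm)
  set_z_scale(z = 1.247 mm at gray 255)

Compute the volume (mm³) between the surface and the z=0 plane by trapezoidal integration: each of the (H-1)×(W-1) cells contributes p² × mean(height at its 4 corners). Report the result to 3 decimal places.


height_mm = gray/255 × 1.247; cell vol = 2.76² × mean(4 corners)
unit = 2.76² × 1.247 / (4×255) = 0.00931289 mm³ per gray-sum
row 0: Σ corner-gray over 11 cells = 4270  → 39.7660
row 1: Σ corner-gray over 11 cells = 5694  → 53.0276
row 2: Σ corner-gray over 11 cells = 6002  → 55.8960
Σ rows: total corner-gray = 15966  → 148.6896 mm³

148.690


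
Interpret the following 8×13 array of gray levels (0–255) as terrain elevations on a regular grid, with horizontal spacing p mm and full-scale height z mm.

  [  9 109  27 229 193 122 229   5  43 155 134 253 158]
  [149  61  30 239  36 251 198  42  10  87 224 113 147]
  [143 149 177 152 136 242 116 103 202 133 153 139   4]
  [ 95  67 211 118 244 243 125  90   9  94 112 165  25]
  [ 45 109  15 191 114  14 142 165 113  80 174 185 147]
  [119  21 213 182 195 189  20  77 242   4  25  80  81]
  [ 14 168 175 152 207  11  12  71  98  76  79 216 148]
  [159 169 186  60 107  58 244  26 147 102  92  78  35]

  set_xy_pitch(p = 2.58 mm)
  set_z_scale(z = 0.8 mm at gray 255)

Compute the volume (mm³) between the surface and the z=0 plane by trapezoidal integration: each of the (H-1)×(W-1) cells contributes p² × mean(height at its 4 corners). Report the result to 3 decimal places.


215.485

height_mm = gray/255 × 0.8; cell vol = 2.58² × mean(4 corners)
unit = 2.58² × 0.8 / (4×255) = 0.00522071 mm³ per gray-sum
row 0: Σ corner-gray over 12 cells = 6043  → 31.5487
row 1: Σ corner-gray over 12 cells = 6429  → 33.5639
row 2: Σ corner-gray over 12 cells = 6627  → 34.5976
row 3: Σ corner-gray over 12 cells = 5872  → 30.6560
row 4: Σ corner-gray over 12 cells = 5492  → 28.6721
row 5: Σ corner-gray over 12 cells = 5388  → 28.1292
row 6: Σ corner-gray over 12 cells = 5424  → 28.3171
Σ rows: total corner-gray = 41275  → 215.4846 mm³


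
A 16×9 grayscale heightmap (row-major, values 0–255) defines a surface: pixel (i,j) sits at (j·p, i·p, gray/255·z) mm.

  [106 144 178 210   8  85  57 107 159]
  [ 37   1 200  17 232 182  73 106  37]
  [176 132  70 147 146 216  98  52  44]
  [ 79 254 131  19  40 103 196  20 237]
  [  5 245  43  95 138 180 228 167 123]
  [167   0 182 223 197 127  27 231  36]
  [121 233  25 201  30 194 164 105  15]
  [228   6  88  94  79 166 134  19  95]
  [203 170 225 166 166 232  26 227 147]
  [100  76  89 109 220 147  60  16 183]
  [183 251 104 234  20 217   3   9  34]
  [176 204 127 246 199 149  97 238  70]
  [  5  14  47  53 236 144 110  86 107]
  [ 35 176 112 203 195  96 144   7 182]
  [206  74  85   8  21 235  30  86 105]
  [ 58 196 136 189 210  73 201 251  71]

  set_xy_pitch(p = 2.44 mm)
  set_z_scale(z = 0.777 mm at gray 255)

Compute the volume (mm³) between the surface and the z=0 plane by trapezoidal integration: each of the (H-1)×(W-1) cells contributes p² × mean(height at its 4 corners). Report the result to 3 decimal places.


270.917

height_mm = gray/255 × 0.777; cell vol = 2.44² × mean(4 corners)
unit = 2.44² × 0.777 / (4×255) = 0.00453524 mm³ per gray-sum
row 0: Σ corner-gray over 8 cells = 3539  → 16.0502
row 1: Σ corner-gray over 8 cells = 3638  → 16.4992
row 2: Σ corner-gray over 8 cells = 3784  → 17.1614
row 3: Σ corner-gray over 8 cells = 4162  → 18.8757
row 4: Σ corner-gray over 8 cells = 4497  → 20.3950
row 5: Σ corner-gray over 8 cells = 4217  → 19.1251
row 6: Σ corner-gray over 8 cells = 3535  → 16.0321
row 7: Σ corner-gray over 8 cells = 4269  → 19.3609
row 8: Σ corner-gray over 8 cells = 4491  → 20.3678
row 9: Σ corner-gray over 8 cells = 3610  → 16.3722
row 10: Σ corner-gray over 8 cells = 4659  → 21.1297
row 11: Σ corner-gray over 8 cells = 4258  → 19.3111
row 12: Σ corner-gray over 8 cells = 3575  → 16.2135
row 13: Σ corner-gray over 8 cells = 3472  → 15.7464
row 14: Σ corner-gray over 8 cells = 4030  → 18.2770
Σ rows: total corner-gray = 59736  → 270.9172 mm³


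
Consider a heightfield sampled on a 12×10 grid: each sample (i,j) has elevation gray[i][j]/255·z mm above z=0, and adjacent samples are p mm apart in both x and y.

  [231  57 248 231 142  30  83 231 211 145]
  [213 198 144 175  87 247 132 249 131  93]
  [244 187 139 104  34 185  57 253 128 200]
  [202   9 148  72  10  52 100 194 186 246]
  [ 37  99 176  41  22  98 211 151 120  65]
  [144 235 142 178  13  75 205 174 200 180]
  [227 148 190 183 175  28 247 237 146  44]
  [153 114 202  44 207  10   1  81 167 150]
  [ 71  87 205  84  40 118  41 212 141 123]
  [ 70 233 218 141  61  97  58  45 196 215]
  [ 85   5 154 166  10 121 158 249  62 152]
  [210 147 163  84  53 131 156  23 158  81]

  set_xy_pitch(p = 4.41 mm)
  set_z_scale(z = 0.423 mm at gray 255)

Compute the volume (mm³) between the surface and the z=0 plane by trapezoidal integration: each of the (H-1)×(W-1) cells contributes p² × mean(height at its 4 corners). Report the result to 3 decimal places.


423.933

height_mm = gray/255 × 0.423; cell vol = 4.41² × mean(4 corners)
unit = 4.41² × 0.423 / (4×255) = 0.00806524 mm³ per gray-sum
row 0: Σ corner-gray over 9 cells = 5874  → 47.3752
row 1: Σ corner-gray over 9 cells = 5650  → 45.5686
row 2: Σ corner-gray over 9 cells = 4608  → 37.1646
row 3: Σ corner-gray over 9 cells = 3928  → 31.6803
row 4: Σ corner-gray over 9 cells = 4706  → 37.9550
row 5: Σ corner-gray over 9 cells = 5747  → 46.3509
row 6: Σ corner-gray over 9 cells = 4934  → 39.7939
row 7: Σ corner-gray over 9 cells = 4005  → 32.3013
row 8: Σ corner-gray over 9 cells = 4433  → 35.7532
row 9: Σ corner-gray over 9 cells = 4470  → 36.0516
row 10: Σ corner-gray over 9 cells = 4208  → 33.9385
Σ rows: total corner-gray = 52563  → 423.9333 mm³


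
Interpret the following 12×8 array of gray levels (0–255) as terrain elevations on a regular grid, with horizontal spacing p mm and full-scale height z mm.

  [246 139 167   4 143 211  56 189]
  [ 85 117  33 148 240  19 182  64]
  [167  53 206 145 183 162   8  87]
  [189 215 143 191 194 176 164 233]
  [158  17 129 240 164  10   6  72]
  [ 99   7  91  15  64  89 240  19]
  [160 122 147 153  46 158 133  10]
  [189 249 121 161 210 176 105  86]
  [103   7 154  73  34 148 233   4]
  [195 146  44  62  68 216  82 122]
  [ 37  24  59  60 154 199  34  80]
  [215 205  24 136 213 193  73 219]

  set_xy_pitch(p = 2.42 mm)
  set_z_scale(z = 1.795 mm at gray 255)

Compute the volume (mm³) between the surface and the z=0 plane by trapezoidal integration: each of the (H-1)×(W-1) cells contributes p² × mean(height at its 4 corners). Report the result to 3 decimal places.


height_mm = gray/255 × 1.795; cell vol = 2.42² × mean(4 corners)
unit = 2.42² × 1.795 / (4×255) = 0.0103061 mm³ per gray-sum
row 0: Σ corner-gray over 7 cells = 3502  → 36.0920
row 1: Σ corner-gray over 7 cells = 3395  → 34.9893
row 2: Σ corner-gray over 7 cells = 4356  → 44.8934
row 3: Σ corner-gray over 7 cells = 3950  → 40.7092
row 4: Σ corner-gray over 7 cells = 2492  → 25.6828
row 5: Σ corner-gray over 7 cells = 2818  → 29.0426
row 6: Σ corner-gray over 7 cells = 4007  → 41.2966
row 7: Σ corner-gray over 7 cells = 3724  → 38.3800
row 8: Σ corner-gray over 7 cells = 2958  → 30.4855
row 9: Σ corner-gray over 7 cells = 2730  → 28.1357
row 10: Σ corner-gray over 7 cells = 3299  → 33.9999
Σ rows: total corner-gray = 37231  → 383.7070 mm³

383.707


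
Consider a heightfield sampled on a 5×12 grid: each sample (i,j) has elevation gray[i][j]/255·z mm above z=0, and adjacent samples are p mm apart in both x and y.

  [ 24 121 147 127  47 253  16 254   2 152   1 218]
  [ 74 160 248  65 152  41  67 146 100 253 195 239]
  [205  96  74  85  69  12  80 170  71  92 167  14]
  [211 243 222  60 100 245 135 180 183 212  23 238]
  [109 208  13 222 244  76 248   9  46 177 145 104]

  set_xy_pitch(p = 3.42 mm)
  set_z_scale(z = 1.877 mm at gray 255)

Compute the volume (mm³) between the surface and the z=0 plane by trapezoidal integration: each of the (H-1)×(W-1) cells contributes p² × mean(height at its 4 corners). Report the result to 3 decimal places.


499.715

height_mm = gray/255 × 1.877; cell vol = 3.42² × mean(4 corners)
unit = 3.42² × 1.877 / (4×255) = 0.0215237 mm³ per gray-sum
row 0: Σ corner-gray over 11 cells = 5649  → 121.5872
row 1: Σ corner-gray over 11 cells = 5218  → 112.3105
row 2: Σ corner-gray over 11 cells = 5706  → 122.8141
row 3: Σ corner-gray over 11 cells = 6644  → 143.0033
Σ rows: total corner-gray = 23217  → 499.7150 mm³


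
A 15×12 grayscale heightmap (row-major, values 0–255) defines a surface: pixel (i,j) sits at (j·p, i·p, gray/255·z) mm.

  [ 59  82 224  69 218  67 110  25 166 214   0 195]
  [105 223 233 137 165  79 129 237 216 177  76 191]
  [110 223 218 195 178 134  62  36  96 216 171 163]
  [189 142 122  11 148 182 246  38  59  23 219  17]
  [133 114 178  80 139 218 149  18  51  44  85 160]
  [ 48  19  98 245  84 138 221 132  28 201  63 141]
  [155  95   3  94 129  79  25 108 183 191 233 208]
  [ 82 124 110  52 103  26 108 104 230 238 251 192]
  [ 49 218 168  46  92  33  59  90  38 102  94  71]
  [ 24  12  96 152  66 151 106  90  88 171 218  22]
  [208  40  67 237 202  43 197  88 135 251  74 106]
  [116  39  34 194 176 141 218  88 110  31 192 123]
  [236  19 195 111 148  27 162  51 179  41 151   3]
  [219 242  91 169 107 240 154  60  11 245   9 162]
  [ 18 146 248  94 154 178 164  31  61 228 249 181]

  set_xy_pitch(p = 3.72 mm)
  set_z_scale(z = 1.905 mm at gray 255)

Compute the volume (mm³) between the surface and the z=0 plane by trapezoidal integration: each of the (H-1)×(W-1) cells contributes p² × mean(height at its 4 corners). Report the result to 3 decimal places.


height_mm = gray/255 × 1.905; cell vol = 3.72² × mean(4 corners)
unit = 3.72² × 1.905 / (4×255) = 0.0258452 mm³ per gray-sum
row 0: Σ corner-gray over 11 cells = 6244  → 161.3777
row 1: Σ corner-gray over 11 cells = 6971  → 180.1672
row 2: Σ corner-gray over 11 cells = 5917  → 152.9263
row 3: Σ corner-gray over 11 cells = 5031  → 130.0274
row 4: Σ corner-gray over 11 cells = 5092  → 131.6040
row 5: Σ corner-gray over 11 cells = 5290  → 136.7214
row 6: Σ corner-gray over 11 cells = 5609  → 144.9660
row 7: Σ corner-gray over 11 cells = 4966  → 128.3475
row 8: Σ corner-gray over 11 cells = 4346  → 112.3234
row 9: Σ corner-gray over 11 cells = 5328  → 137.7035
row 10: Σ corner-gray over 11 cells = 5667  → 146.4650
row 11: Σ corner-gray over 11 cells = 5092  → 131.6040
row 12: Σ corner-gray over 11 cells = 5444  → 140.7015
row 13: Σ corner-gray over 11 cells = 6342  → 163.9106
Σ rows: total corner-gray = 77339  → 1998.8456 mm³

1998.846


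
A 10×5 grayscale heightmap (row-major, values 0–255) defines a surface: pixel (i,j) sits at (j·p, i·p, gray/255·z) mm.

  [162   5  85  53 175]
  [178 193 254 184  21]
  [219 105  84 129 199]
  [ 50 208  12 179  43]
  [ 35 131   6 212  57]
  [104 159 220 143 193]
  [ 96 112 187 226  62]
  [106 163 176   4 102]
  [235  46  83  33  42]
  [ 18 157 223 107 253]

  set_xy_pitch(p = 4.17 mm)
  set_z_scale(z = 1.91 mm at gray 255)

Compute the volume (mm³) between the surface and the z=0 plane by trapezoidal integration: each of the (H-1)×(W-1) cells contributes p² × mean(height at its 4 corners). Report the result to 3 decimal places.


597.440

height_mm = gray/255 × 1.91; cell vol = 4.17² × mean(4 corners)
unit = 4.17² × 1.91 / (4×255) = 0.0325616 mm³ per gray-sum
row 0: Σ corner-gray over 4 cells = 2084  → 67.8583
row 1: Σ corner-gray over 4 cells = 2515  → 81.8923
row 2: Σ corner-gray over 4 cells = 1945  → 63.3322
row 3: Σ corner-gray over 4 cells = 1681  → 54.7360
row 4: Σ corner-gray over 4 cells = 2131  → 69.3887
row 5: Σ corner-gray over 4 cells = 2549  → 82.9994
row 6: Σ corner-gray over 4 cells = 2102  → 68.4444
row 7: Σ corner-gray over 4 cells = 1495  → 48.6795
row 8: Σ corner-gray over 4 cells = 1846  → 60.1087
Σ rows: total corner-gray = 18348  → 597.4396 mm³


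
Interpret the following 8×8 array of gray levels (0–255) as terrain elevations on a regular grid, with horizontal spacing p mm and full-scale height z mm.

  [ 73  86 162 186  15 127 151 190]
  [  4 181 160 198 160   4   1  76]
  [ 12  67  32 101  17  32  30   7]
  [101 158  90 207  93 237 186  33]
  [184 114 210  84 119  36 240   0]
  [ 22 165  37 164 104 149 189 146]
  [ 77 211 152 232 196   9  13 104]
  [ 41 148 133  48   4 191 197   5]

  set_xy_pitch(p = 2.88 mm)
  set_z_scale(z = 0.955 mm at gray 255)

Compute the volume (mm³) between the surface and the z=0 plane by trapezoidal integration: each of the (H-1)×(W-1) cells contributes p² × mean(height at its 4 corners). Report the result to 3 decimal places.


height_mm = gray/255 × 0.955; cell vol = 2.88² × mean(4 corners)
unit = 2.88² × 0.955 / (4×255) = 0.00776584 mm³ per gray-sum
row 0: Σ corner-gray over 7 cells = 3205  → 24.8895
row 1: Σ corner-gray over 7 cells = 2065  → 16.0364
row 2: Σ corner-gray over 7 cells = 2653  → 20.6028
row 3: Σ corner-gray over 7 cells = 3866  → 30.0227
row 4: Σ corner-gray over 7 cells = 3574  → 27.7551
row 5: Σ corner-gray over 7 cells = 3591  → 27.8871
row 6: Σ corner-gray over 7 cells = 3295  → 25.5884
Σ rows: total corner-gray = 22249  → 172.7821 mm³

172.782


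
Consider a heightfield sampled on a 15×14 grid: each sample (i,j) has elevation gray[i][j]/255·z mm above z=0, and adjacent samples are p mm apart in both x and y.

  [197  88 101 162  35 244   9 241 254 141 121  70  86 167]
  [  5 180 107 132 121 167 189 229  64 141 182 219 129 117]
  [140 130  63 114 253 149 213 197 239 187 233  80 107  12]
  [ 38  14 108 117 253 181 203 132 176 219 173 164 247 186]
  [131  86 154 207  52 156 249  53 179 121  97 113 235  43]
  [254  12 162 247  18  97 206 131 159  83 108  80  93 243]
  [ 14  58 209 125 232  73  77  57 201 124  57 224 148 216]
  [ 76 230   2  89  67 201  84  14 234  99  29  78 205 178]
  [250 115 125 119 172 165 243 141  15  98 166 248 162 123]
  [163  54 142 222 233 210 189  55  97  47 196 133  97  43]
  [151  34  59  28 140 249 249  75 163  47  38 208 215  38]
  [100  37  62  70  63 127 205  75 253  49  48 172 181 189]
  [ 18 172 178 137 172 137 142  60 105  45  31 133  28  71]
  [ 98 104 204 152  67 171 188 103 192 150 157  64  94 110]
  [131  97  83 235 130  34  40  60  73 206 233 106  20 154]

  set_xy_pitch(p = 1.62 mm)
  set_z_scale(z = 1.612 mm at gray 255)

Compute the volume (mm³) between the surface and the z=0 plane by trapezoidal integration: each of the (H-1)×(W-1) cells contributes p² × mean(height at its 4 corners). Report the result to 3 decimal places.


height_mm = gray/255 × 1.612; cell vol = 1.62² × mean(4 corners)
unit = 1.62² × 1.612 / (4×255) = 0.00414758 mm³ per gray-sum
row 0: Σ corner-gray over 13 cells = 7310  → 30.3188
row 1: Σ corner-gray over 13 cells = 7924  → 32.8654
row 2: Σ corner-gray over 13 cells = 8280  → 34.3420
row 3: Σ corner-gray over 13 cells = 7776  → 32.2516
row 4: Σ corner-gray over 13 cells = 6867  → 28.4814
row 5: Σ corner-gray over 13 cells = 6689  → 27.7432
row 6: Σ corner-gray over 13 cells = 6318  → 26.2044
row 7: Σ corner-gray over 13 cells = 6829  → 28.3238
row 8: Σ corner-gray over 13 cells = 7467  → 30.9700
row 9: Σ corner-gray over 13 cells = 6755  → 28.0169
row 10: Σ corner-gray over 13 cells = 6172  → 25.5989
row 11: Σ corner-gray over 13 cells = 5742  → 23.8154
row 12: Σ corner-gray over 13 cells = 6269  → 26.0012
row 13: Σ corner-gray over 13 cells = 6419  → 26.6233
Σ rows: total corner-gray = 96817  → 401.5564 mm³

401.556


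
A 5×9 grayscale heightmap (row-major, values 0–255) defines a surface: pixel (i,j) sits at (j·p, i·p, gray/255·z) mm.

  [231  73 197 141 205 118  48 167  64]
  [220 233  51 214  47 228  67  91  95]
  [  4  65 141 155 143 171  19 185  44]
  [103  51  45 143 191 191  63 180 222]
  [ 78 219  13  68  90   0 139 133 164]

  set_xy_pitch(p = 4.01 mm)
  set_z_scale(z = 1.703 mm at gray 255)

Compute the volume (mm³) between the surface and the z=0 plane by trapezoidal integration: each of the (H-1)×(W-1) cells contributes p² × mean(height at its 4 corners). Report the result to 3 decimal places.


height_mm = gray/255 × 1.703; cell vol = 4.01² × mean(4 corners)
unit = 4.01² × 1.703 / (4×255) = 0.0268475 mm³ per gray-sum
row 0: Σ corner-gray over 8 cells = 4370  → 117.3234
row 1: Σ corner-gray over 8 cells = 3983  → 106.9334
row 2: Σ corner-gray over 8 cells = 3859  → 103.6044
row 3: Σ corner-gray over 8 cells = 3619  → 97.1610
Σ rows: total corner-gray = 15831  → 425.0222 mm³

425.022


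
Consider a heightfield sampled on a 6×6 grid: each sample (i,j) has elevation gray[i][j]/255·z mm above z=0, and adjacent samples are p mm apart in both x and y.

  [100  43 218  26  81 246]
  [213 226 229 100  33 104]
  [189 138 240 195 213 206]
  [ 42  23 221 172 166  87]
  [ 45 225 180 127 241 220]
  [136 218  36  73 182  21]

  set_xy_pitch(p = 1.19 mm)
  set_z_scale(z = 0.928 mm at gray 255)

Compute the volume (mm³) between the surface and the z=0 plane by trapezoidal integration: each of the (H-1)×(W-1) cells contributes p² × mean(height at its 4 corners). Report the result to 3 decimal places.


19.822

height_mm = gray/255 × 0.928; cell vol = 1.19² × mean(4 corners)
unit = 1.19² × 0.928 / (4×255) = 0.00128837 mm³ per gray-sum
row 0: Σ corner-gray over 5 cells = 2575  → 3.3176
row 1: Σ corner-gray over 5 cells = 3460  → 4.4578
row 2: Σ corner-gray over 5 cells = 3260  → 4.2001
row 3: Σ corner-gray over 5 cells = 3104  → 3.9991
row 4: Σ corner-gray over 5 cells = 2986  → 3.8471
Σ rows: total corner-gray = 15385  → 19.8216 mm³


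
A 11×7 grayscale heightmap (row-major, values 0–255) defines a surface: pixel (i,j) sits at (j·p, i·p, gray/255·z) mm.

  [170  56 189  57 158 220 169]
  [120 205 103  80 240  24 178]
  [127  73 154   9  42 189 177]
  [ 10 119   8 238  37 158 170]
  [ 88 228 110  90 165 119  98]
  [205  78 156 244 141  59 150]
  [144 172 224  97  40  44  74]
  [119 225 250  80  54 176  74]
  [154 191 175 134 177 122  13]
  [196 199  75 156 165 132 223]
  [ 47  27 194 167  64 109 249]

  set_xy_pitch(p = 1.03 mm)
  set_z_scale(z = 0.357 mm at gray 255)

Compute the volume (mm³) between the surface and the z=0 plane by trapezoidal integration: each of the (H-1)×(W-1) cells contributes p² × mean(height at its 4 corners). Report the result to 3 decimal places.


height_mm = gray/255 × 0.357; cell vol = 1.03² × mean(4 corners)
unit = 1.03² × 0.357 / (4×255) = 0.000371315 mm³ per gray-sum
row 0: Σ corner-gray over 6 cells = 3301  → 1.2257
row 1: Σ corner-gray over 6 cells = 2840  → 1.0545
row 2: Σ corner-gray over 6 cells = 2538  → 0.9424
row 3: Σ corner-gray over 6 cells = 2910  → 1.0805
row 4: Σ corner-gray over 6 cells = 3321  → 1.2331
row 5: Σ corner-gray over 6 cells = 3083  → 1.1448
row 6: Σ corner-gray over 6 cells = 3135  → 1.1641
row 7: Σ corner-gray over 6 cells = 3528  → 1.3100
row 8: Σ corner-gray over 6 cells = 3638  → 1.3508
row 9: Σ corner-gray over 6 cells = 3291  → 1.2220
Σ rows: total corner-gray = 31585  → 11.7280 mm³

11.728


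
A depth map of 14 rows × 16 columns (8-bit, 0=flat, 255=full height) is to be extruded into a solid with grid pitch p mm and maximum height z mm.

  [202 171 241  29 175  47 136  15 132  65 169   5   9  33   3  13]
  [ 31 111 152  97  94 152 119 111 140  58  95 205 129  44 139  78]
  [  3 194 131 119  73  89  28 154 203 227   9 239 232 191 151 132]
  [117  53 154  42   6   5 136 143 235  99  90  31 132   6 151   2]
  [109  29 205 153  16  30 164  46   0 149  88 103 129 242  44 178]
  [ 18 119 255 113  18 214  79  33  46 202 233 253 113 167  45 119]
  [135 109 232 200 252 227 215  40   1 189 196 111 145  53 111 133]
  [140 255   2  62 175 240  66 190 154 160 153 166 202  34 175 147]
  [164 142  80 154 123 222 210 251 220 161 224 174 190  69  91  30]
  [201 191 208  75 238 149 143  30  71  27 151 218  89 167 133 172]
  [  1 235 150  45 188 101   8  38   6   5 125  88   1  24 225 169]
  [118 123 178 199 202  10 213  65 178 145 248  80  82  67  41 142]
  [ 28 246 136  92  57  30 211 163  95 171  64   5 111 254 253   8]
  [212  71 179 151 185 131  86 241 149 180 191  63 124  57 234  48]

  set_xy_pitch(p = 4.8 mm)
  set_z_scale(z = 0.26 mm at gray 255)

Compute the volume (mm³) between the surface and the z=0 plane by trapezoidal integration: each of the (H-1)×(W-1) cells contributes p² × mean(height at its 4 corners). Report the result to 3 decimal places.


height_mm = gray/255 × 0.26; cell vol = 4.8² × mean(4 corners)
unit = 4.8² × 0.26 / (4×255) = 0.00587294 mm³ per gray-sum
row 0: Σ corner-gray over 15 cells = 6076  → 35.6840
row 1: Σ corner-gray over 15 cells = 7616  → 44.7283
row 2: Σ corner-gray over 15 cells = 6900  → 40.5233
row 3: Σ corner-gray over 15 cells = 5768  → 33.8751
row 4: Σ corner-gray over 15 cells = 7000  → 41.1106
row 5: Σ corner-gray over 15 cells = 8347  → 49.0214
row 6: Σ corner-gray over 15 cells = 8785  → 51.5938
row 7: Σ corner-gray over 15 cells = 9171  → 53.8607
row 8: Σ corner-gray over 15 cells = 8969  → 52.6744
row 9: Σ corner-gray over 15 cells = 6801  → 39.9419
row 10: Σ corner-gray over 15 cells = 6570  → 38.5852
row 11: Σ corner-gray over 15 cells = 7734  → 45.4213
row 12: Σ corner-gray over 15 cells = 8156  → 47.8997
Σ rows: total corner-gray = 97893  → 574.9198 mm³

574.920


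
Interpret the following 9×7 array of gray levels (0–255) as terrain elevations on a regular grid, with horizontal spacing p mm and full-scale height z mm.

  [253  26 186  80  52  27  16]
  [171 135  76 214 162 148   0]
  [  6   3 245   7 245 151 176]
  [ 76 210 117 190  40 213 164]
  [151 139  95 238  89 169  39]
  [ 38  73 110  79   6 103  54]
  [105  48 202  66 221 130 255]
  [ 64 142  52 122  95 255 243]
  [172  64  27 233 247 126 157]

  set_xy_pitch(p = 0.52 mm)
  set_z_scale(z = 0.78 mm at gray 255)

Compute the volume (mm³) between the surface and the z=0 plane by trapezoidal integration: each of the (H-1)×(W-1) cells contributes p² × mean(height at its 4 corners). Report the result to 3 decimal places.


height_mm = gray/255 × 0.78; cell vol = 0.52² × mean(4 corners)
unit = 0.52² × 0.78 / (4×255) = 0.000206776 mm³ per gray-sum
row 0: Σ corner-gray over 6 cells = 2652  → 0.5484
row 1: Σ corner-gray over 6 cells = 3125  → 0.6462
row 2: Σ corner-gray over 6 cells = 3264  → 0.6749
row 3: Σ corner-gray over 6 cells = 3430  → 0.7092
row 4: Σ corner-gray over 6 cells = 2484  → 0.5136
row 5: Σ corner-gray over 6 cells = 2528  → 0.5227
row 6: Σ corner-gray over 6 cells = 3333  → 0.6892
row 7: Σ corner-gray over 6 cells = 3362  → 0.6952
Σ rows: total corner-gray = 24178  → 4.9994 mm³

4.999
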